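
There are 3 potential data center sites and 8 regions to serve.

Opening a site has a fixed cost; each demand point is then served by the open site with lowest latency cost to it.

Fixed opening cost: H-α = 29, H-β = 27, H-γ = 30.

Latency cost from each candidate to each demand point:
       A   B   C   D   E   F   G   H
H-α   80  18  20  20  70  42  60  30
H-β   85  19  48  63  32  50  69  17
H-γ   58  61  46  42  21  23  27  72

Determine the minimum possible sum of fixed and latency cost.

276

Open {H-α, H-γ}: assign each demand point to its cheapest open site.
  A→H-γ 58, B→H-α 18, C→H-α 20, D→H-α 20, E→H-γ 21, F→H-γ 23, G→H-γ 27, H→H-α 30
  latency cost 217, fixed 59 → total 276.
Compare {H-α, H-β, H-γ}: latency cost 204 + fixed 86 = 290.
Compare {H-β, H-γ}: latency cost 253 + fixed 57 = 310.
Compare {H-α, H-β}: latency cost 289 + fixed 56 = 345.
All other subsets cost ≥ 290. Minimum total cost: 276.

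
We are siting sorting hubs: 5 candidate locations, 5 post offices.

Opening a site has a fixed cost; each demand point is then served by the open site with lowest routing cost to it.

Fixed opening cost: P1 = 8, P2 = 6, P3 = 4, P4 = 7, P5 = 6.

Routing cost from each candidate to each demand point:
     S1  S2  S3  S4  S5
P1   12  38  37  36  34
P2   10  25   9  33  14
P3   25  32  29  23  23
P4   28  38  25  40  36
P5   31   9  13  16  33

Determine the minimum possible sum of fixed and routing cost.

Open {P2, P5}: assign each demand point to its cheapest open site.
  S1→P2 10, S2→P5 9, S3→P2 9, S4→P5 16, S5→P2 14
  routing cost 58, fixed 12 → total 70.
Compare {P2, P3, P5}: routing cost 58 + fixed 16 = 74.
Compare {P2, P4, P5}: routing cost 58 + fixed 19 = 77.
Compare {P1, P2, P5}: routing cost 58 + fixed 20 = 78.
All other subsets cost ≥ 74. Minimum total cost: 70.

70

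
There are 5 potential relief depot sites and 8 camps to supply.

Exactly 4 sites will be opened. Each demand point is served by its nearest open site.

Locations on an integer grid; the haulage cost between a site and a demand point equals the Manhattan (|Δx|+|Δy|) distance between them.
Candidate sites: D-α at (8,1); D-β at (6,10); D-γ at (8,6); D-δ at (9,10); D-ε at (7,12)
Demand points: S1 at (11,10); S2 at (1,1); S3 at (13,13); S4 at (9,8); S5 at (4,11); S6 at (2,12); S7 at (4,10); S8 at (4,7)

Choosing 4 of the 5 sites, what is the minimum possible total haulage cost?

Open {D-α, D-β, D-δ, D-ε}.
  S1→D-δ 2, S2→D-α 7, S3→D-δ 7, S4→D-δ 2, S5→D-β 3, S6→D-ε 5, S7→D-β 2, S8→D-β 5  ⇒ total 33.
Compare {D-α, D-β, D-γ, D-δ}: total 34.
Compare {D-α, D-β, D-γ, D-ε}: total 37.
No size-4 selection does better; minimum is 33.

33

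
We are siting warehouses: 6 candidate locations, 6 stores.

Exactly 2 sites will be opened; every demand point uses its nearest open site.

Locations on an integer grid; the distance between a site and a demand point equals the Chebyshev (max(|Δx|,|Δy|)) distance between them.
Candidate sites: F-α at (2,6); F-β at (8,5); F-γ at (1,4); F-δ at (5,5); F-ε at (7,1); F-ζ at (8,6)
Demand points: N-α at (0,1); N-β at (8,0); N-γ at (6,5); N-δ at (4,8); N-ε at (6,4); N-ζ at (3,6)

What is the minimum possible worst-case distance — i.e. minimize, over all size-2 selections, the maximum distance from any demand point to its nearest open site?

Open {F-γ, F-ε}.
  Farthest demand point is N-γ at distance 4 (to F-ε); all others are ≤ 4.
With {F-α, F-β} the worst case is 5.
With {F-α, F-δ} the worst case is 5.
No size-2 selection achieves below 4.

4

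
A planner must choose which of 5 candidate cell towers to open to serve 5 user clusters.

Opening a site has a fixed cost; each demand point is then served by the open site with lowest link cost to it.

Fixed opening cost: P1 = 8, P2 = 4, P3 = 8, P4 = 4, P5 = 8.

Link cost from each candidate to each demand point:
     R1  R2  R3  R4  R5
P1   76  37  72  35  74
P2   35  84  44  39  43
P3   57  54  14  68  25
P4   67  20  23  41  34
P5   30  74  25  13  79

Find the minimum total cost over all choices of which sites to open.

122

Open {P3, P4, P5}: assign each demand point to its cheapest open site.
  R1→P5 30, R2→P4 20, R3→P3 14, R4→P5 13, R5→P3 25
  link cost 102, fixed 20 → total 122.
Compare {P2, P3, P4, P5}: link cost 102 + fixed 24 = 126.
Compare {P1, P3, P4, P5}: link cost 102 + fixed 28 = 130.
Compare {P4, P5}: link cost 120 + fixed 12 = 132.
All other subsets cost ≥ 126. Minimum total cost: 122.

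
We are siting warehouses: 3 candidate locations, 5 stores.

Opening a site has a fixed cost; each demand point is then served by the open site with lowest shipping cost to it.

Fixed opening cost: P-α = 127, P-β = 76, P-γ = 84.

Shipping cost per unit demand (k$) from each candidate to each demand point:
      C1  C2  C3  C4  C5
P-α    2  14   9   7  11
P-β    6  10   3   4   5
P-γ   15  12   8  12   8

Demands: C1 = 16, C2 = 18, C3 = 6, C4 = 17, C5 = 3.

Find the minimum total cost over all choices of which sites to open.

453

Open {P-β}: assign each demand point to its cheapest open site.
  C1→P-β 16×6=96, C2→P-β 18×10=180, C3→P-β 6×3=18, C4→P-β 17×4=68, C5→P-β 3×5=15
  shipping cost 377, fixed 76 → total 453.
Compare {P-α, P-β}: shipping cost 313 + fixed 203 = 516.
Compare {P-β, P-γ}: shipping cost 377 + fixed 160 = 537.
Compare {P-α, P-β, P-γ}: shipping cost 313 + fixed 287 = 600.
All other subsets cost ≥ 516. Minimum total cost: 453.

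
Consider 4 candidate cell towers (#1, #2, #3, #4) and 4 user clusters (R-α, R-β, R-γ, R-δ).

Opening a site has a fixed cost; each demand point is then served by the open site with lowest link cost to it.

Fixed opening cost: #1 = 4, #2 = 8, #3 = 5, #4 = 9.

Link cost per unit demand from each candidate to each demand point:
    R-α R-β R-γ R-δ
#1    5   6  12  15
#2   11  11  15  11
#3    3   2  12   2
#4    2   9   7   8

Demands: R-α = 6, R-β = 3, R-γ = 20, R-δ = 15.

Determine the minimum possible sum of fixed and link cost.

202

Open {#3, #4}: assign each demand point to its cheapest open site.
  R-α→#4 6×2=12, R-β→#3 3×2=6, R-γ→#4 20×7=140, R-δ→#3 15×2=30
  link cost 188, fixed 14 → total 202.
Compare {#1, #3, #4}: link cost 188 + fixed 18 = 206.
Compare {#2, #3, #4}: link cost 188 + fixed 22 = 210.
Compare {#1, #2, #3, #4}: link cost 188 + fixed 26 = 214.
All other subsets cost ≥ 206. Minimum total cost: 202.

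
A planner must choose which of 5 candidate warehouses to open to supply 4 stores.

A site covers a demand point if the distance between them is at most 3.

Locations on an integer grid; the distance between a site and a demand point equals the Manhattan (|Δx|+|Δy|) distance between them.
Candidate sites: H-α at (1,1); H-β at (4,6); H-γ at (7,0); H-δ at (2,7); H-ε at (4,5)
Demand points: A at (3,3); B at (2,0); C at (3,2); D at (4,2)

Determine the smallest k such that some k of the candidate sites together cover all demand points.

2

Coverage sets (demand points within 3 of each site):
  H-α: {B, C}
  H-β: {}
  H-γ: {}
  H-δ: {}
  H-ε: {A, D}
No single site covers all 4 demand points.
But {H-α, H-ε} covers everything, so the minimum is 2.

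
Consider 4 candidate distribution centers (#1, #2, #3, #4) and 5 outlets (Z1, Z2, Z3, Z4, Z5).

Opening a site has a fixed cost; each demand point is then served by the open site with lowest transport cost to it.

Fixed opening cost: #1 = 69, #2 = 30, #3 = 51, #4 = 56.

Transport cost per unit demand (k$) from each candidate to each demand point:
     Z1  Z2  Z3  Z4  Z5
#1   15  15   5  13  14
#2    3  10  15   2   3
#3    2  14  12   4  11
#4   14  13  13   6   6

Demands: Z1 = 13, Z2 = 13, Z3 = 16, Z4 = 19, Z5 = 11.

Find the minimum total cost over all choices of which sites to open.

419

Open {#1, #2}: assign each demand point to its cheapest open site.
  Z1→#2 13×3=39, Z2→#2 13×10=130, Z3→#1 16×5=80, Z4→#2 19×2=38, Z5→#2 11×3=33
  transport cost 320, fixed 99 → total 419.
Compare {#1, #2, #3}: transport cost 307 + fixed 150 = 457.
Compare {#1, #2, #4}: transport cost 320 + fixed 155 = 475.
Compare {#2, #3}: transport cost 419 + fixed 81 = 500.
All other subsets cost ≥ 457. Minimum total cost: 419.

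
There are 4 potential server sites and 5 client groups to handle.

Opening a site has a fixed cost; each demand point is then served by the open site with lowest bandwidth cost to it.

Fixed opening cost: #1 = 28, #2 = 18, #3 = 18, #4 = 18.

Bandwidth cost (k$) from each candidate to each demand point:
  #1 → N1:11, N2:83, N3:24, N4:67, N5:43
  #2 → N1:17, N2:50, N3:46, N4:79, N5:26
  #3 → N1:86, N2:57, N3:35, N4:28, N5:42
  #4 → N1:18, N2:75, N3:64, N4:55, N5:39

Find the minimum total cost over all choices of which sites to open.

Open {#2, #3}: assign each demand point to its cheapest open site.
  N1→#2 17, N2→#2 50, N3→#3 35, N4→#3 28, N5→#2 26
  bandwidth cost 156, fixed 36 → total 192.
Compare {#1, #2, #3}: bandwidth cost 139 + fixed 64 = 203.
Compare {#1, #3}: bandwidth cost 162 + fixed 46 = 208.
Compare {#2, #3, #4}: bandwidth cost 156 + fixed 54 = 210.
All other subsets cost ≥ 203. Minimum total cost: 192.

192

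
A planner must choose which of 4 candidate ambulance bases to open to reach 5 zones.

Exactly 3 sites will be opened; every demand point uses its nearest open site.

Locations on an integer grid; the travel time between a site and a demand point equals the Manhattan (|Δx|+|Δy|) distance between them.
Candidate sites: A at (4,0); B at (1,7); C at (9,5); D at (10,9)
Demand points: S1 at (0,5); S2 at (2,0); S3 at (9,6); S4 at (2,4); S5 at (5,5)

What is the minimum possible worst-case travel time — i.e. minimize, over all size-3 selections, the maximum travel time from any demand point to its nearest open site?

Open {A, B, C}.
  Farthest demand point is S4 at travel time 4 (to B); all others are ≤ 4.
With {A, B, D} the worst case is 6.
With {B, C, D} the worst case is 8.
No size-3 selection achieves below 4.

4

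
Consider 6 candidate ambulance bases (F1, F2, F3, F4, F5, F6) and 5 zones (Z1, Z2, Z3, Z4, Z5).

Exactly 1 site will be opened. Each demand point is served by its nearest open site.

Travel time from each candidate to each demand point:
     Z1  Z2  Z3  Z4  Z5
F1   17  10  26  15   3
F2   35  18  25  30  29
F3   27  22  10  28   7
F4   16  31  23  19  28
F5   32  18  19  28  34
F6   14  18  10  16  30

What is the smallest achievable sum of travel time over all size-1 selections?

Open {F1}.
  Z1→F1 17, Z2→F1 10, Z3→F1 26, Z4→F1 15, Z5→F1 3  ⇒ total 71.
Compare {F6}: total 88.
Compare {F3}: total 94.
No size-1 selection does better; minimum is 71.

71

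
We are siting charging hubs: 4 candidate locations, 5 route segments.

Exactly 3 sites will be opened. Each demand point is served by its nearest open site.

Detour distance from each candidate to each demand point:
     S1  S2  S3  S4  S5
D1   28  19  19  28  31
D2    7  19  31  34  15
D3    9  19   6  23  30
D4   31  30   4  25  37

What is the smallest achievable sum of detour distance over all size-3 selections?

68

Open {D2, D3, D4}.
  S1→D2 7, S2→D2 19, S3→D4 4, S4→D3 23, S5→D2 15  ⇒ total 68.
Compare {D1, D2, D3}: total 70.
Compare {D1, D2, D4}: total 70.
No size-3 selection does better; minimum is 68.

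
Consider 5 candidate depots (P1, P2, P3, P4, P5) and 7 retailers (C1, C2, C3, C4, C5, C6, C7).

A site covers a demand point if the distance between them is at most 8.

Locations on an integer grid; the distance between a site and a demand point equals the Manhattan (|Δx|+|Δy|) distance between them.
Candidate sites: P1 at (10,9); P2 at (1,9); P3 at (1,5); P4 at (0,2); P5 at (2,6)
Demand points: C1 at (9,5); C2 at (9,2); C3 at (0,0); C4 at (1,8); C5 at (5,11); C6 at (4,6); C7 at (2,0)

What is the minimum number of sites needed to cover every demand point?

Coverage sets (demand points within 8 of each site):
  P1: {C1, C2, C5}
  P2: {C4, C5, C6}
  P3: {C1, C3, C4, C6, C7}
  P4: {C3, C4, C6, C7}
  P5: {C1, C3, C4, C5, C6, C7}
No single site covers all 7 demand points.
But {P1, P3} covers everything, so the minimum is 2.

2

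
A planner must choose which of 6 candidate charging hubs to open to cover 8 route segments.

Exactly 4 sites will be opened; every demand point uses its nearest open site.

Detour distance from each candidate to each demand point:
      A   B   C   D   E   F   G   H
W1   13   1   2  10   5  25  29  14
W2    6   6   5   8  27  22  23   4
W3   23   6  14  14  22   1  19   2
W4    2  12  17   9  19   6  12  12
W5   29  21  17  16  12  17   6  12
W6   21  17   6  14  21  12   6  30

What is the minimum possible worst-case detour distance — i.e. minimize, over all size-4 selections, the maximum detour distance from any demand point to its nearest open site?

8

Open {W1, W2, W3, W5}.
  Farthest demand point is D at detour distance 8 (to W2); all others are ≤ 8.
With {W1, W2, W3, W6} the worst case is 8.
With {W1, W2, W4, W5} the worst case is 8.
No size-4 selection achieves below 8.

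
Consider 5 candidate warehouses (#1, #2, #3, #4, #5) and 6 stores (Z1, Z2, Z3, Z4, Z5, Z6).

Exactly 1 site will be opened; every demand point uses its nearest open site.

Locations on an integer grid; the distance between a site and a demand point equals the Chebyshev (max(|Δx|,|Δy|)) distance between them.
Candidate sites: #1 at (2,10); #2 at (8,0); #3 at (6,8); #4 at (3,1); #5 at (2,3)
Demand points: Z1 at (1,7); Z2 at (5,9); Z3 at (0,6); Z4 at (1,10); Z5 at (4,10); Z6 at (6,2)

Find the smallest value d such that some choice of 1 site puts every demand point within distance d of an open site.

Open {#3}.
  Farthest demand point is Z3 at distance 6 (to #3); all others are ≤ 6.
With {#5} the worst case is 7.
With {#1} the worst case is 8.
No size-1 selection achieves below 6.

6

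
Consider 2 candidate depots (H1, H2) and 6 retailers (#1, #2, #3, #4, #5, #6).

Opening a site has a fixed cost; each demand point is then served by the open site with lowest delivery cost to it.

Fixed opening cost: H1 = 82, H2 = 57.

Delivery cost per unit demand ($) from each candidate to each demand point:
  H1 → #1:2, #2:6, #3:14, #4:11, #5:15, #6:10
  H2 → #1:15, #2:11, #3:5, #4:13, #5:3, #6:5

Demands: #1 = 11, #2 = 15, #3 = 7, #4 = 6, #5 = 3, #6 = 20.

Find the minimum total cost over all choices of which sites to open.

461

Open {H1, H2}: assign each demand point to its cheapest open site.
  #1→H1 11×2=22, #2→H1 15×6=90, #3→H2 7×5=35, #4→H1 6×11=66, #5→H2 3×3=9, #6→H2 20×5=100
  delivery cost 322, fixed 139 → total 461.
Compare {H1}: delivery cost 521 + fixed 82 = 603.
Compare {H2}: delivery cost 552 + fixed 57 = 609.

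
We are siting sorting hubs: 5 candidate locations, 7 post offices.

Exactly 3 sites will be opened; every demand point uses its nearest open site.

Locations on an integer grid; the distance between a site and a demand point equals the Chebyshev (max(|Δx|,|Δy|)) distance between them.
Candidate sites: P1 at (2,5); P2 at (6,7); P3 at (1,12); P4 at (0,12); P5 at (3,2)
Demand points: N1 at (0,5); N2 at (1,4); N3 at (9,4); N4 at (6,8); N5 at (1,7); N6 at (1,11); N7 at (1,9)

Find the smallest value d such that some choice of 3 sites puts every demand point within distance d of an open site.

Open {P1, P2, P3}.
  Farthest demand point is N3 at distance 3 (to P2); all others are ≤ 3.
With {P1, P2, P4} the worst case is 3.
With {P1, P2, P5} the worst case is 5.
No size-3 selection achieves below 3.

3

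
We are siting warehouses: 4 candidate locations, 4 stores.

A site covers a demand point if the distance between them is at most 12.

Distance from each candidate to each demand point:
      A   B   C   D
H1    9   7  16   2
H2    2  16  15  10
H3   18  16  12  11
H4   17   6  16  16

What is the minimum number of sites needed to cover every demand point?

Coverage sets (demand points within 12 of each site):
  H1: {A, B, D}
  H2: {A, D}
  H3: {C, D}
  H4: {B}
No single site covers all 4 demand points.
But {H1, H3} covers everything, so the minimum is 2.

2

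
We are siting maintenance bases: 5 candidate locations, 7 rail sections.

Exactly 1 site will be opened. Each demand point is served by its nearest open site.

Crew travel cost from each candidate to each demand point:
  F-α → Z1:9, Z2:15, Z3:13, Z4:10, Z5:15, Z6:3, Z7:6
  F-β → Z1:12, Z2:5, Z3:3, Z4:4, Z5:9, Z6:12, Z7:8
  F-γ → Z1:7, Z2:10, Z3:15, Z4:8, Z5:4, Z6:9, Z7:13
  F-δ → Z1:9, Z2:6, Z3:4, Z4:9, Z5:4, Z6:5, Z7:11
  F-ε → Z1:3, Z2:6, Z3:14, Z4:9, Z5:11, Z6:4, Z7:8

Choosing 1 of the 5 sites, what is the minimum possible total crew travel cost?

Open {F-δ}.
  Z1→F-δ 9, Z2→F-δ 6, Z3→F-δ 4, Z4→F-δ 9, Z5→F-δ 4, Z6→F-δ 5, Z7→F-δ 11  ⇒ total 48.
Compare {F-β}: total 53.
Compare {F-ε}: total 55.
No size-1 selection does better; minimum is 48.

48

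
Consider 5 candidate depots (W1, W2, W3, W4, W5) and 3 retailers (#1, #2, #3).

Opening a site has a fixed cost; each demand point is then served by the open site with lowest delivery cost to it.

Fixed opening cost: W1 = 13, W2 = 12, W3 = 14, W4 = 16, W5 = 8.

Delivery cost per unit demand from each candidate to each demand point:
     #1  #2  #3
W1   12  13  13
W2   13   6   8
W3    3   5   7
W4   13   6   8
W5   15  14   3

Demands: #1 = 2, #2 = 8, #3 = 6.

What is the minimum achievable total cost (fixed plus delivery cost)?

Open {W3, W5}: assign each demand point to its cheapest open site.
  #1→W3 2×3=6, #2→W3 8×5=40, #3→W5 6×3=18
  delivery cost 64, fixed 22 → total 86.
Compare {W2, W3, W5}: delivery cost 64 + fixed 34 = 98.
Compare {W1, W3, W5}: delivery cost 64 + fixed 35 = 99.
Compare {W3}: delivery cost 88 + fixed 14 = 102.
All other subsets cost ≥ 98. Minimum total cost: 86.

86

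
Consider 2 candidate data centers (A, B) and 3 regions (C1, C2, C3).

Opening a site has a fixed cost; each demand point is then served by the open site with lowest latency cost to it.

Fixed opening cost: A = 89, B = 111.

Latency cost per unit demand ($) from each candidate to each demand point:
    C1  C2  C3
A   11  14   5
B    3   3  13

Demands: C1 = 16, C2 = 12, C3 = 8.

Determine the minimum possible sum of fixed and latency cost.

299

Open {B}: assign each demand point to its cheapest open site.
  C1→B 16×3=48, C2→B 12×3=36, C3→B 8×13=104
  latency cost 188, fixed 111 → total 299.
Compare {A, B}: latency cost 124 + fixed 200 = 324.
Compare {A}: latency cost 384 + fixed 89 = 473.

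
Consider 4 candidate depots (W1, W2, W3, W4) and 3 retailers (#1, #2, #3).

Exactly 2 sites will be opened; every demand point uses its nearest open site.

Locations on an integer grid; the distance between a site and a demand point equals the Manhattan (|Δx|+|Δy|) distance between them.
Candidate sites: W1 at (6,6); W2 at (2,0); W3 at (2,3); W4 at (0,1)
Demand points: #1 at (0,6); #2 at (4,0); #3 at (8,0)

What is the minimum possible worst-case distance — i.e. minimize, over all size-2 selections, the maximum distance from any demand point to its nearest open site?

Open {W1, W2}.
  Farthest demand point is #1 at distance 6 (to W1); all others are ≤ 6.
With {W2, W3} the worst case is 6.
With {W2, W4} the worst case is 6.
No size-2 selection achieves below 6.

6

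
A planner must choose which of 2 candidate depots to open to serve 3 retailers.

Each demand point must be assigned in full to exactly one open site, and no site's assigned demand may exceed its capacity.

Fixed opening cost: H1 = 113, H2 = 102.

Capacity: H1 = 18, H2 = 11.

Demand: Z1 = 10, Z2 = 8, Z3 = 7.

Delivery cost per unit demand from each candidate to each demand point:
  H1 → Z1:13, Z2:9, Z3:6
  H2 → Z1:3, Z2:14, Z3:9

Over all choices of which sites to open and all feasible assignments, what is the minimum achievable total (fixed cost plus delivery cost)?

359

Open {H1, H2}; cheapest assignment that respects the capacities:
  H1 (cap 18, load 15): Z2, Z3 — cost 8×9 + 7×6 = 114
  H2 (cap 11, load 10): Z1 — cost 10×3 = 30
  Shipping 144, fixed 215 → total 359.
  Any other capacity-feasible assignment to {H1, H2} ships for at least 144.
Total demand is 25 and no other set of sites has combined capacity ≥ 25, so {H1, H2} is the only feasible choice of open sites. Minimum: 359.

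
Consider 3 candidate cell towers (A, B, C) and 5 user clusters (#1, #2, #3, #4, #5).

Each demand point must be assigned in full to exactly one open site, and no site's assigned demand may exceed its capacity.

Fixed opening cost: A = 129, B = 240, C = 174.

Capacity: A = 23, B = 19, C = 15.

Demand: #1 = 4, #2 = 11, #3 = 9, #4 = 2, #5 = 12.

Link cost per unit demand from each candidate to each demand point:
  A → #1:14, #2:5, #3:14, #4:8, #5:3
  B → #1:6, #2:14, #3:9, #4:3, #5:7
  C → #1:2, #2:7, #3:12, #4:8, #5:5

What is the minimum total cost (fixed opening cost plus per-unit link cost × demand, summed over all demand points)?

526

Open {A, C}; cheapest assignment that respects the capacities:
  A (cap 23, load 23): #2, #5 — cost 11×5 + 12×3 = 91
  C (cap 15, load 15): #1, #3, #4 — cost 4×2 + 9×12 + 2×8 = 132
  Shipping 223, fixed 303 → total 526.
  Any other capacity-feasible assignment to {A, C} ships for at least 223.
Compare {A, B}: its best feasible assignment gives total 571.
Compare {A, B, C}: its best feasible assignment gives total 729.
Every other set of open sites that can feasibly serve all demand totals ≥ 571 even under its best assignment. Minimum: 526.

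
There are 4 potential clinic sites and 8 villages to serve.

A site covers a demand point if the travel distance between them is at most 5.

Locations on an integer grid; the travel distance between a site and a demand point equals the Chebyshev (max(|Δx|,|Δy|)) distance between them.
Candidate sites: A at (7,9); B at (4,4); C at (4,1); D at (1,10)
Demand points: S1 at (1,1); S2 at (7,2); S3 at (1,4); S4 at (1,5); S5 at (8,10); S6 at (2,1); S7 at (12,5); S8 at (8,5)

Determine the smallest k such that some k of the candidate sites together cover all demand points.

2

Coverage sets (demand points within 5 of each site):
  A: {S5, S7, S8}
  B: {S1, S2, S3, S4, S6, S8}
  C: {S1, S2, S3, S4, S6, S8}
  D: {S4}
No single site covers all 8 demand points.
But {A, B} covers everything, so the minimum is 2.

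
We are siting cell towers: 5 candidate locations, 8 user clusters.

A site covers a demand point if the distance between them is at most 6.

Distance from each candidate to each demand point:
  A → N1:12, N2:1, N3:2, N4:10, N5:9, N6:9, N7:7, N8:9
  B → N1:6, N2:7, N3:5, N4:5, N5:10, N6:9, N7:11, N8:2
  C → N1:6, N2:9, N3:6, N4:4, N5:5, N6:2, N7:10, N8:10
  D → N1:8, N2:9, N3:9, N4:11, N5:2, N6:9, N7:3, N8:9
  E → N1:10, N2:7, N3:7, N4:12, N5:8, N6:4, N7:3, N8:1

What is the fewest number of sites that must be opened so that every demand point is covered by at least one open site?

3

Coverage sets (demand points within 6 of each site):
  A: {N2, N3}
  B: {N1, N3, N4, N8}
  C: {N1, N3, N4, N5, N6}
  D: {N5, N7}
  E: {N6, N7, N8}
No 2 sites suffice: every size-2 union leaves at least one demand point uncovered.
But {A, C, E} covers everything, so the minimum is 3.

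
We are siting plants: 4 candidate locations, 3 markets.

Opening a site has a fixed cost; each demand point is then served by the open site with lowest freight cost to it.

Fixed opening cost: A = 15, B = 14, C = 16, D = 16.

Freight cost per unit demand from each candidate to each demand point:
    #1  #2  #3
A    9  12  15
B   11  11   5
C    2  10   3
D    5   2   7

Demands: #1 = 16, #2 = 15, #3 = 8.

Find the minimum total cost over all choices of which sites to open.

Open {C, D}: assign each demand point to its cheapest open site.
  #1→C 16×2=32, #2→D 15×2=30, #3→C 8×3=24
  freight cost 86, fixed 32 → total 118.
Compare {B, C, D}: freight cost 86 + fixed 46 = 132.
Compare {A, C, D}: freight cost 86 + fixed 47 = 133.
Compare {A, B, C, D}: freight cost 86 + fixed 61 = 147.
All other subsets cost ≥ 132. Minimum total cost: 118.

118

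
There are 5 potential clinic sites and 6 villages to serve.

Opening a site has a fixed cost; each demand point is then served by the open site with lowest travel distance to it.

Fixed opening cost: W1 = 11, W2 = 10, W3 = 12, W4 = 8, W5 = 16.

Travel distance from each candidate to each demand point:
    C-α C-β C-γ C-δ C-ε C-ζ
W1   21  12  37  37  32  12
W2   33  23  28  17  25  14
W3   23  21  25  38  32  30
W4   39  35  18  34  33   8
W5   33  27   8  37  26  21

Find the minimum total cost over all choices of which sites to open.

130

Open {W1, W2, W4}: assign each demand point to its cheapest open site.
  C-α→W1 21, C-β→W1 12, C-γ→W4 18, C-δ→W2 17, C-ε→W2 25, C-ζ→W4 8
  travel distance 101, fixed 29 → total 130.
Compare {W1, W2, W5}: travel distance 95 + fixed 37 = 132.
Compare {W1, W2}: travel distance 115 + fixed 21 = 136.
Compare {W1, W2, W4, W5}: travel distance 91 + fixed 45 = 136.
All other subsets cost ≥ 132. Minimum total cost: 130.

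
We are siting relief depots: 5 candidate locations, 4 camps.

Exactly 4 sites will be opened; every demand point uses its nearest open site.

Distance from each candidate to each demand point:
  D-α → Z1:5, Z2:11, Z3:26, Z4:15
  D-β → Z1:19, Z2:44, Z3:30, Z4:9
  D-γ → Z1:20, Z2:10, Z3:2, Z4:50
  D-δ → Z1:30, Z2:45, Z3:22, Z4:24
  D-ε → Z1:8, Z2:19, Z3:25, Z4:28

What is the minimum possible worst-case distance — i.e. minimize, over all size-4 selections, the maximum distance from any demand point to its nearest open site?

Open {D-α, D-β, D-γ, D-δ}.
  Farthest demand point is Z2 at distance 10 (to D-γ); all others are ≤ 10.
With {D-α, D-β, D-γ, D-ε} the worst case is 10.
With {D-β, D-γ, D-δ, D-ε} the worst case is 10.
No size-4 selection achieves below 10.

10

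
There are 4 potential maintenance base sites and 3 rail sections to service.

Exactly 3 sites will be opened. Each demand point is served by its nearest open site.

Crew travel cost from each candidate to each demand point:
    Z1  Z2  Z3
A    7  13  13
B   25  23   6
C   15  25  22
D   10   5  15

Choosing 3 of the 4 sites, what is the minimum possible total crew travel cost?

Open {A, B, D}.
  Z1→A 7, Z2→D 5, Z3→B 6  ⇒ total 18.
Compare {B, C, D}: total 21.
Compare {A, C, D}: total 25.
No size-3 selection does better; minimum is 18.

18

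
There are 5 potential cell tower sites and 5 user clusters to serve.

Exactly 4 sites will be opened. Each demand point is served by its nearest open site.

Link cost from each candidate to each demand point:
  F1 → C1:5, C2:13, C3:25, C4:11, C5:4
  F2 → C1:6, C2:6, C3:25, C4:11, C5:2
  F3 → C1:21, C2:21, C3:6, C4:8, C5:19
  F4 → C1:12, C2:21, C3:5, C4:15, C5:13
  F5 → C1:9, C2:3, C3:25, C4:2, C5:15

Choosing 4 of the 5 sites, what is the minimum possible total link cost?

17

Open {F1, F2, F4, F5}.
  C1→F1 5, C2→F5 3, C3→F4 5, C4→F5 2, C5→F2 2  ⇒ total 17.
Compare {F1, F2, F3, F5}: total 18.
Compare {F2, F3, F4, F5}: total 18.
No size-4 selection does better; minimum is 17.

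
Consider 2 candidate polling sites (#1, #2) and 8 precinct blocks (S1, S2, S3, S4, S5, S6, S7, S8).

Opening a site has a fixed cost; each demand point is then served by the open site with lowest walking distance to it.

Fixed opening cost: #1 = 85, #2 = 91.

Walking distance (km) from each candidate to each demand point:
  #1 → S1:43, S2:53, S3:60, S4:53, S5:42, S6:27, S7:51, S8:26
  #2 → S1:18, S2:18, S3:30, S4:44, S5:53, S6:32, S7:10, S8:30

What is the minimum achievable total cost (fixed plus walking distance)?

326

Open {#2}: assign each demand point to its cheapest open site.
  S1→#2 18, S2→#2 18, S3→#2 30, S4→#2 44, S5→#2 53, S6→#2 32, S7→#2 10, S8→#2 30
  walking distance 235, fixed 91 → total 326.
Compare {#1, #2}: walking distance 215 + fixed 176 = 391.
Compare {#1}: walking distance 355 + fixed 85 = 440.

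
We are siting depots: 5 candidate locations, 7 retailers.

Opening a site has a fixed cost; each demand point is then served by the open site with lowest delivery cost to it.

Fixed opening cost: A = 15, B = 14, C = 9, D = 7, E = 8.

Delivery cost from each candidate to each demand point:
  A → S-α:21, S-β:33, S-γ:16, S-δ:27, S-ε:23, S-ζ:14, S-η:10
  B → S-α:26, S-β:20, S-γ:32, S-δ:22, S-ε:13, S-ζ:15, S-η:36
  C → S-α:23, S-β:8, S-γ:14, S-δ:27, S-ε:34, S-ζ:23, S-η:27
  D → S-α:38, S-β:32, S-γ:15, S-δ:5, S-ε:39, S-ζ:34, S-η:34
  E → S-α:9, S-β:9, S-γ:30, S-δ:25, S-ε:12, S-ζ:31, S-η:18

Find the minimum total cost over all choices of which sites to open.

104

Open {A, D, E}: assign each demand point to its cheapest open site.
  S-α→E 9, S-β→E 9, S-γ→D 15, S-δ→D 5, S-ε→E 12, S-ζ→A 14, S-η→A 10
  delivery cost 74, fixed 30 → total 104.
Compare {A, C, D, E}: delivery cost 72 + fixed 39 = 111.
Compare {B, D, E}: delivery cost 83 + fixed 29 = 112.
Compare {C, D, E}: delivery cost 89 + fixed 24 = 113.
All other subsets cost ≥ 111. Minimum total cost: 104.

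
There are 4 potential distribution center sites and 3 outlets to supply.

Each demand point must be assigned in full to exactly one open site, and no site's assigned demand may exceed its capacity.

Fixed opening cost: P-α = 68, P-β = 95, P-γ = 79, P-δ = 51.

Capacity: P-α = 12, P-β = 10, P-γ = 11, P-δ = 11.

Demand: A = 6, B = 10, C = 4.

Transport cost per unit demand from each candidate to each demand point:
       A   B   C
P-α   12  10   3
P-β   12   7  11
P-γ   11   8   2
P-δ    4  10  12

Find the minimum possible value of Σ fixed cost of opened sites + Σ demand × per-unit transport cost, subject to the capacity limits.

282

Open {P-γ, P-δ}; cheapest assignment that respects the capacities:
  P-γ (cap 11, load 10): B — cost 10×8 = 80
  P-δ (cap 11, load 10): A, C — cost 6×4 + 4×12 = 72
  Shipping 152, fixed 130 → total 282.
  Any other capacity-feasible assignment to {P-γ, P-δ} ships for at least 152.
Compare {P-β, P-δ}: its best feasible assignment gives total 288.
Compare {P-α, P-δ}: its best feasible assignment gives total 291.
Every other set of open sites that can feasibly serve all demand totals ≥ 288 even under its best assignment. Minimum: 282.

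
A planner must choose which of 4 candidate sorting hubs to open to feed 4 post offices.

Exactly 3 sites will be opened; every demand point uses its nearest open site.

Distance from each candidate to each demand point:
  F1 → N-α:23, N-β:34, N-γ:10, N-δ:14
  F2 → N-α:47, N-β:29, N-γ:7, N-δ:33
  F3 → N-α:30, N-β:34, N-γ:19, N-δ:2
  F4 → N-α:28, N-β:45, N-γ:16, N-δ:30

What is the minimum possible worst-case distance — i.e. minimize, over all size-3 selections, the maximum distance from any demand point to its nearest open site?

Open {F1, F2, F3}.
  Farthest demand point is N-β at distance 29 (to F2); all others are ≤ 29.
With {F1, F2, F4} the worst case is 29.
With {F2, F3, F4} the worst case is 29.
No size-3 selection achieves below 29.

29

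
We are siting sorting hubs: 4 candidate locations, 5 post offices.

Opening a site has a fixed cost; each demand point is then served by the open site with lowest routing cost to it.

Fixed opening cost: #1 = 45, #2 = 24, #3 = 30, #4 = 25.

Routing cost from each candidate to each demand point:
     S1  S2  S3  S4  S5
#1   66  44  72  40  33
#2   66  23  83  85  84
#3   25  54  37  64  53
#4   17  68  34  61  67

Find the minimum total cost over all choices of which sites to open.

Open {#1, #4}: assign each demand point to its cheapest open site.
  S1→#4 17, S2→#1 44, S3→#4 34, S4→#1 40, S5→#1 33
  routing cost 168, fixed 70 → total 238.
Compare {#1, #2, #4}: routing cost 147 + fixed 94 = 241.
Compare {#2, #4}: routing cost 202 + fixed 49 = 251.
Compare {#1, #3}: routing cost 179 + fixed 75 = 254.
All other subsets cost ≥ 241. Minimum total cost: 238.

238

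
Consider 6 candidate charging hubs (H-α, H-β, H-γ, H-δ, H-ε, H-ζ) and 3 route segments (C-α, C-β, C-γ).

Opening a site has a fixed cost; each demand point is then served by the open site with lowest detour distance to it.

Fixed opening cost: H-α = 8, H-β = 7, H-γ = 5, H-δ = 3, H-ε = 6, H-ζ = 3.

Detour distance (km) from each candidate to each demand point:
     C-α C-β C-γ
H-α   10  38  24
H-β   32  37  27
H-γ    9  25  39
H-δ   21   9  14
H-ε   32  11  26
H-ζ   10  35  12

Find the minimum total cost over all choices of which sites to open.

Open {H-δ, H-ζ}: assign each demand point to its cheapest open site.
  C-α→H-ζ 10, C-β→H-δ 9, C-γ→H-ζ 12
  detour distance 31, fixed 6 → total 37.
Compare {H-γ, H-δ}: detour distance 32 + fixed 8 = 40.
Compare {H-γ, H-δ, H-ζ}: detour distance 30 + fixed 11 = 41.
Compare {H-ε, H-ζ}: detour distance 33 + fixed 9 = 42.
All other subsets cost ≥ 40. Minimum total cost: 37.

37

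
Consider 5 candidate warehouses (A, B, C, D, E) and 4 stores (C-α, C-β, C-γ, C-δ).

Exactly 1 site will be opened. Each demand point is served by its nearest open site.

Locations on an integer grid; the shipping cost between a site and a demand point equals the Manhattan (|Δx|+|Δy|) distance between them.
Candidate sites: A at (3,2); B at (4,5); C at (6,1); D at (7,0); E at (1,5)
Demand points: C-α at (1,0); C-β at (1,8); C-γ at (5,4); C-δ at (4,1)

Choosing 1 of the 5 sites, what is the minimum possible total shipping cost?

Open {A}.
  C-α→A 4, C-β→A 8, C-γ→A 4, C-δ→A 2  ⇒ total 18.
Compare {B}: total 20.
Compare {E}: total 20.
No size-1 selection does better; minimum is 18.

18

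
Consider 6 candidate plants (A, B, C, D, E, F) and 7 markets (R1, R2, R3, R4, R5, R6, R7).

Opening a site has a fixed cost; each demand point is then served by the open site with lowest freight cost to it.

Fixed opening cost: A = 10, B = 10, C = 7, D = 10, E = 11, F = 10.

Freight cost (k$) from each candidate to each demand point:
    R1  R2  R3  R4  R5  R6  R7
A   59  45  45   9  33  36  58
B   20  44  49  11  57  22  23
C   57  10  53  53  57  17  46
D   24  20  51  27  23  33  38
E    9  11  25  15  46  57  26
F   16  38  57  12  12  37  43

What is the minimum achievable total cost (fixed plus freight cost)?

Open {C, E, F}: assign each demand point to its cheapest open site.
  R1→E 9, R2→C 10, R3→E 25, R4→F 12, R5→F 12, R6→C 17, R7→E 26
  freight cost 111, fixed 28 → total 139.
Compare {B, E, F}: freight cost 113 + fixed 31 = 144.
Compare {B, C, E, F}: freight cost 107 + fixed 38 = 145.
Compare {A, C, E, F}: freight cost 108 + fixed 38 = 146.
All other subsets cost ≥ 144. Minimum total cost: 139.

139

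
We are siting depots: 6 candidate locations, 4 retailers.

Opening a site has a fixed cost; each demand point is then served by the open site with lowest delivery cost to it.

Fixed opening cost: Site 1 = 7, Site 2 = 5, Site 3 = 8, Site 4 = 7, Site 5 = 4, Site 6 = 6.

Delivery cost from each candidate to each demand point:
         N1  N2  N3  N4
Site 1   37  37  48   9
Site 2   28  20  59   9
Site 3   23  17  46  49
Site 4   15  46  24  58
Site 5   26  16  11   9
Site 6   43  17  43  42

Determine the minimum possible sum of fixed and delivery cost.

62

Open {Site 4, Site 5}: assign each demand point to its cheapest open site.
  N1→Site 4 15, N2→Site 5 16, N3→Site 5 11, N4→Site 5 9
  delivery cost 51, fixed 11 → total 62.
Compare {Site 5}: delivery cost 62 + fixed 4 = 66.
Compare {Site 2, Site 4, Site 5}: delivery cost 51 + fixed 16 = 67.
Compare {Site 4, Site 5, Site 6}: delivery cost 51 + fixed 17 = 68.
All other subsets cost ≥ 66. Minimum total cost: 62.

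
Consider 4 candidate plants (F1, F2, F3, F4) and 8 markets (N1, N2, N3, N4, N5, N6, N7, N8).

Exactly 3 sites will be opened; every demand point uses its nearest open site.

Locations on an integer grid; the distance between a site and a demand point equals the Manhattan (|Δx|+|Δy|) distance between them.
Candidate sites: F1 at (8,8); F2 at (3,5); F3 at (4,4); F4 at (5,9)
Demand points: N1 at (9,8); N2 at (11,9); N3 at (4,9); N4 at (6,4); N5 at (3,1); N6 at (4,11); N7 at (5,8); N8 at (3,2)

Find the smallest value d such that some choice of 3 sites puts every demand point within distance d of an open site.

Open {F1, F2, F4}.
  Farthest demand point is N2 at distance 4 (to F1); all others are ≤ 4.
With {F1, F3, F4} the worst case is 4.
With {F2, F3, F4} the worst case is 6.
No size-3 selection achieves below 4.

4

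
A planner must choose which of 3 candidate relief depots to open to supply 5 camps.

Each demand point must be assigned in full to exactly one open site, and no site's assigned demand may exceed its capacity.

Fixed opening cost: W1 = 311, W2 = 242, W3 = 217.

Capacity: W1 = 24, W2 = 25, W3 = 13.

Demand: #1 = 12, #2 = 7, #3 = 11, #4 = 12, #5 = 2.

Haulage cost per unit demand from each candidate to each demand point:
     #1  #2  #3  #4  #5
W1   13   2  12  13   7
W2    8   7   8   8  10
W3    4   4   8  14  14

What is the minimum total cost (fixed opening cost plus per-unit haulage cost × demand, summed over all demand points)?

Open {W1, W2}; cheapest assignment that respects the capacities:
  W1 (cap 24, load 20): #2, #3, #5 — cost 7×2 + 11×12 + 2×7 = 160
  W2 (cap 25, load 24): #1, #4 — cost 12×8 + 12×8 = 192
  Shipping 352, fixed 553 → total 905.
  Any other capacity-feasible assignment to {W1, W2} ships for at least 352.
Compare {W1, W2, W3}: its best feasible assignment gives total 1030.
Every other set of open sites that can feasibly serve all demand totals ≥ 1030 even under its best assignment. Minimum: 905.

905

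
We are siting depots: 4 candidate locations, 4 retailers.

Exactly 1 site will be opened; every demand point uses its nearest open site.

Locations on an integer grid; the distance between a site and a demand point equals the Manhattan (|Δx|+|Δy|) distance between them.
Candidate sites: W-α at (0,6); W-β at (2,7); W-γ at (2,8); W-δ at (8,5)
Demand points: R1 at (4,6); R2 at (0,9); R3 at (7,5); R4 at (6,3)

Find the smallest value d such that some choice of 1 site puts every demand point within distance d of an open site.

8

Open {W-β}.
  Farthest demand point is R4 at distance 8 (to W-β); all others are ≤ 8.
With {W-α} the worst case is 9.
With {W-γ} the worst case is 9.
No size-1 selection achieves below 8.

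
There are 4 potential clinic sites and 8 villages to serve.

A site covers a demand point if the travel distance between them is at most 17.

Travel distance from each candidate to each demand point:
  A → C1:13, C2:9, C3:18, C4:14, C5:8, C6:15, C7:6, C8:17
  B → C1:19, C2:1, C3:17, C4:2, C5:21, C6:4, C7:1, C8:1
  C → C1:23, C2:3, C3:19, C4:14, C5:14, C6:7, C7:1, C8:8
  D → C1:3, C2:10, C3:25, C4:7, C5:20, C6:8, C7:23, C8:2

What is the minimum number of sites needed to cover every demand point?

2

Coverage sets (demand points within 17 of each site):
  A: {C1, C2, C4, C5, C6, C7, C8}
  B: {C2, C3, C4, C6, C7, C8}
  C: {C2, C4, C5, C6, C7, C8}
  D: {C1, C2, C4, C6, C8}
No single site covers all 8 demand points.
But {A, B} covers everything, so the minimum is 2.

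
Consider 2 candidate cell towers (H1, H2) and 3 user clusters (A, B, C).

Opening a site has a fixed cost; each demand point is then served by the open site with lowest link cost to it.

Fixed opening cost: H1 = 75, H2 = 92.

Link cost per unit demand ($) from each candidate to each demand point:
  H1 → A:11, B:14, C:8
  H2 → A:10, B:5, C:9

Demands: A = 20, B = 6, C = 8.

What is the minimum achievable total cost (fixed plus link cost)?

394

Open {H2}: assign each demand point to its cheapest open site.
  A→H2 20×10=200, B→H2 6×5=30, C→H2 8×9=72
  link cost 302, fixed 92 → total 394.
Compare {H1}: link cost 368 + fixed 75 = 443.
Compare {H1, H2}: link cost 294 + fixed 167 = 461.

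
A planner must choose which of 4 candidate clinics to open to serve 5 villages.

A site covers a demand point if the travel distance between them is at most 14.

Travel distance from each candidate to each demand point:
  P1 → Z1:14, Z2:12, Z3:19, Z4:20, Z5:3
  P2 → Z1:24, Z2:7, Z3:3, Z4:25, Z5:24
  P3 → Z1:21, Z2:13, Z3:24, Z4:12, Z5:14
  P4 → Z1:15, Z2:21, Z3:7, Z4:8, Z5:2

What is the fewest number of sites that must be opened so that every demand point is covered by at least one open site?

Coverage sets (demand points within 14 of each site):
  P1: {Z1, Z2, Z5}
  P2: {Z2, Z3}
  P3: {Z2, Z4, Z5}
  P4: {Z3, Z4, Z5}
No single site covers all 5 demand points.
But {P1, P4} covers everything, so the minimum is 2.

2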